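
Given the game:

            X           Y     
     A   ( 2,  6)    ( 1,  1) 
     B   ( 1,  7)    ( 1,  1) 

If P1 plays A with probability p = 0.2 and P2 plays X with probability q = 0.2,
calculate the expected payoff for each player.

E[P1] = 1.04, E[P2] = 2.16

Work:
E[P1] = p·q·π₁(A,X) + p·(1-q)·π₁(A,Y) + (1-p)·q·π₁(B,X) + (1-p)·(1-q)·π₁(B,Y)
= 0.2·0.2·2 + 0.2·0.8·1 + 0.8·0.2·1 + 0.8·0.8·1
= 1.04

E[P2] = 2.16 (similar calculation)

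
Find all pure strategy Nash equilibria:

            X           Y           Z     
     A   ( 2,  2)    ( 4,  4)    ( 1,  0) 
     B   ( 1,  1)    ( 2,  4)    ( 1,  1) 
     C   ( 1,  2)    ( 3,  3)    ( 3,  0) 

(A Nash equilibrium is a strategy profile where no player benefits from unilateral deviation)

Nash equilibrium: (A, Y)

Work:
Best responses:
  P1 vs X: payoffs [2, 1, 1] → best response A (payoff 2)
  P1 vs Y: payoffs [4, 2, 3] → best response A (payoff 4)
  P1 vs Z: payoffs [1, 1, 3] → best response C (payoff 3)
  P2 vs A: payoffs [2, 4, 0] → best response Y (payoff 4)
  P2 vs B: payoffs [1, 4, 1] → best response Y (payoff 4)
  P2 vs C: payoffs [2, 3, 0] → best response Y (payoff 3)
Mutual best responses: (A,Y) → Nash equilibria.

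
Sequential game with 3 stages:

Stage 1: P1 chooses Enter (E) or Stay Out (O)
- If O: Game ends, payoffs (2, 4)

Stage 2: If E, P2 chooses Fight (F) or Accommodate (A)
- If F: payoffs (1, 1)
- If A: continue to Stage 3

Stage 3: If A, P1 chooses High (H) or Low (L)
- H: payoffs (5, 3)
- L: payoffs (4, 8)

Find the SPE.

SPE: (E, A, H); Outcome (5, 3)

Work:
Stage 3: P1 chooses H (5 vs 4)
Stage 2: P2: F->1, A->3 (anticipating H). Choose A
Stage 1: P1: O->2, E->5 (anticipating A, H). Choose E
SPE path: E -> A -> H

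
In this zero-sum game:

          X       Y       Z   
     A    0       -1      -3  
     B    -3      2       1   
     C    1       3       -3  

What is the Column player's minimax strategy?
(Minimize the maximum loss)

Column should play X or Z (all achieve the minimum), value = 1

Work:
Column player minimizes Row's maximum payoff:
Column X: max payoff to Row = 1
Column Y: max payoff to Row = 3
Column Z: max payoff to Row = 1
Minimum is 1, achieved by columns X, Z (tied).
Each of X or Z is a minimax strategy.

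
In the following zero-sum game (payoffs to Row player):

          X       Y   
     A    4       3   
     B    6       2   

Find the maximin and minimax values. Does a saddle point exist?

Maximin = 3, Minimax = 3, Saddle: True

Work:
Row minimums: [3, 2] → maximin = 3
Column maximums: [6, 3] → minimax = 3
Saddle point exists! Game value = 3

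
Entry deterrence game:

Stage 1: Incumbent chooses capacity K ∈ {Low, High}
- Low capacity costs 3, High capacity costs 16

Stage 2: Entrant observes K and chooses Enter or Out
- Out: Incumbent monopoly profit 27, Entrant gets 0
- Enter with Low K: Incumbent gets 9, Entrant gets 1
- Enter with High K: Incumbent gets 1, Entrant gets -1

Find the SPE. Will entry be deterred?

SPE: (High, Enter|Low, Out|High); Entry deterred. Incumbent net profit = 11

Work:
After Low K: Entrant enters (1 > 0)
After High K: Entrant stays out (-1 < 0)
Incumbent: Low → 9−3=6, High → 27−16=11
Incumbent chooses High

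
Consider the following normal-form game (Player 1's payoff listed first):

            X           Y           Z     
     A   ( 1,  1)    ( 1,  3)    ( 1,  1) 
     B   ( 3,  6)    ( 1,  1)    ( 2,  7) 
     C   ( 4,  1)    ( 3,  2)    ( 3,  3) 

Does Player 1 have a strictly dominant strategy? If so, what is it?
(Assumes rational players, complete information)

Yes, Player 1's strictly dominant strategy is C

Work:
A strategy strictly dominates another if it gives a strictly higher payoff against every opponent action. Compare each pair of P1's strategies column-by-column:
  A vs B: [1 vs 3, 1 vs 1, 1 vs 2] → A does not strictly dominate B (column X: 1 ≤ 3)
  A vs C: [1 vs 4, 1 vs 3, 1 vs 3] → A does not strictly dominate C (column X: 1 ≤ 4)
  B vs A: [3 vs 1, 1 vs 1, 2 vs 1] → B does not strictly dominate A (column Y: 1 ≤ 1)
  B vs C: [3 vs 4, 1 vs 3, 2 vs 3] → B does not strictly dominate C (column X: 3 ≤ 4)
  C vs A: [4 vs 1, 3 vs 1, 3 vs 1] → C strictly dominates A
  C vs B: [4 vs 3, 3 vs 1, 3 vs 2] → C strictly dominates B
C strictly dominates every other strategy → strictly dominant.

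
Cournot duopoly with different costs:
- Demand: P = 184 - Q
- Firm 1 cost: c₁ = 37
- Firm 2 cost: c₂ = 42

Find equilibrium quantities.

q₁* = 50.67, q₂* = 45.67

Work:
Reaction: q₁ = (184 - 37 - q₂)/2
Reaction: q₂ = (184 - 42 - q₁)/2
Solve simultaneously:
q₁* = (184 - 2×37 + 42)/3 = 50.67
q₂* = (184 - 2×42 + 37)/3 = 45.67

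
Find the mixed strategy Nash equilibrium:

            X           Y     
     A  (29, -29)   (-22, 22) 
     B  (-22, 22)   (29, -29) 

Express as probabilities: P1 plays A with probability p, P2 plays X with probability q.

p = 0.5, q = 0.5

Work:
Find probabilities that make opponent indifferent:
P2 chooses q to make P1 indifferent between A and B
P1 chooses p to make P2 indifferent between X and Y
Mixed NE: P1 plays (A: 0.5, B: 0.5), P2 plays (X: 0.5, Y: 0.5)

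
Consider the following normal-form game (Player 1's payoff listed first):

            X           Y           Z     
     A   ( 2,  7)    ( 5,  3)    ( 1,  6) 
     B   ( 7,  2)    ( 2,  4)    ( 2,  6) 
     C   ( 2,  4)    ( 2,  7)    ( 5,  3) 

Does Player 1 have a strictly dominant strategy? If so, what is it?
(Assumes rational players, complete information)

No strictly dominant strategy exists for Player 1

Work:
A strategy strictly dominates another if it gives a strictly higher payoff against every opponent action. Compare each pair of P1's strategies column-by-column:
  A vs B: [2 vs 7, 5 vs 2, 1 vs 2] → A does not strictly dominate B (column X: 2 ≤ 7)
  A vs C: [2 vs 2, 5 vs 2, 1 vs 5] → A does not strictly dominate C (column X: 2 ≤ 2)
  B vs A: [7 vs 2, 2 vs 5, 2 vs 1] → B does not strictly dominate A (column Y: 2 ≤ 5)
  B vs C: [7 vs 2, 2 vs 2, 2 vs 5] → B does not strictly dominate C (column Y: 2 ≤ 2)
  C vs A: [2 vs 2, 2 vs 5, 5 vs 1] → C does not strictly dominate A (column X: 2 ≤ 2)
  C vs B: [2 vs 7, 2 vs 2, 5 vs 2] → C does not strictly dominate B (column X: 2 ≤ 7)
No single strategy strictly dominates all others → no strictly dominant strategy.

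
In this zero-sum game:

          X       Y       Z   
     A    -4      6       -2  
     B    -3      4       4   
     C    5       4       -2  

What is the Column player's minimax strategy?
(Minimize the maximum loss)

Column should play Z, value = 4

Work:
Column player minimizes Row's maximum payoff:
Column X: max payoff to Row = 5
Column Y: max payoff to Row = 6
Column Z: max payoff to Row = 4
Minimum is 4, achieved by column Z.
Minimax strategy: Z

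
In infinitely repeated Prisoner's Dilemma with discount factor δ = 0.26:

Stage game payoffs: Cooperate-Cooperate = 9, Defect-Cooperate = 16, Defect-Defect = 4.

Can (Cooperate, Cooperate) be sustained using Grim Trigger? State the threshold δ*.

δ* = 0.5833; since δ = 0.26 < 0.5833, cooperation cannot be sustained

Work:
For Grim Trigger:
Cooperate forever: 9/(1-δ)
Defect then punished: 16 + 4·δ/(1-δ)
Need: 9/(1-δ) ≥ 16 + 4·δ/(1-δ)
Solving: δ ≥ (T-R)/(T-P) = (16-9)/(16-4) = 0.5833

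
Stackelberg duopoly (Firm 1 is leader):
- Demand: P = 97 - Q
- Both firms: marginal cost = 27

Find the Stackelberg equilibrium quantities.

q₁* (leader) = 35.0, q₂* (follower) = 17.5

Work:
Follower's reaction: q₂ = (a - c - q₁)/2
Leader substitutes: π₁ = q₁·(a - q₁ - (a-c-q₁)/2 - c)
FOC: q₁* = (97 - 27)/2 = 35.00
Then: q₂* = (97 - 27 - 35.0)/2 = 17.50
Leader has first-mover advantage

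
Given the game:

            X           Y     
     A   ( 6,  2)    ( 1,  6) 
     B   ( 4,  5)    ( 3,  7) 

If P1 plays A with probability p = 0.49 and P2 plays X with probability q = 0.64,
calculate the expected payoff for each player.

E[P1] = 3.9144, E[P2] = 4.6028

Work:
E[P1] = p·q·π₁(A,X) + p·(1-q)·π₁(A,Y) + (1-p)·q·π₁(B,X) + (1-p)·(1-q)·π₁(B,Y)
= 0.49·0.64·6 + 0.49·0.36·1 + 0.51·0.64·4 + 0.51·0.36·3
= 3.9144

E[P2] = 4.6028 (similar calculation)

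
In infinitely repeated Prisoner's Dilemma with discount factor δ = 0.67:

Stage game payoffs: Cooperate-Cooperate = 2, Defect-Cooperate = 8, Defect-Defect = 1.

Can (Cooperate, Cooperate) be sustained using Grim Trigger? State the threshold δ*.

δ* = 0.8571; since δ = 0.67 < 0.8571, cooperation cannot be sustained

Work:
For Grim Trigger:
Cooperate forever: 2/(1-δ)
Defect then punished: 8 + 1·δ/(1-δ)
Need: 2/(1-δ) ≥ 8 + 1·δ/(1-δ)
Solving: δ ≥ (T-R)/(T-P) = (8-2)/(8-1) = 0.8571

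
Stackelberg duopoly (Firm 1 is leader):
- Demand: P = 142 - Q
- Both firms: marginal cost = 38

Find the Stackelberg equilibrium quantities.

q₁* (leader) = 52.0, q₂* (follower) = 26.0

Work:
Follower's reaction: q₂ = (a - c - q₁)/2
Leader substitutes: π₁ = q₁·(a - q₁ - (a-c-q₁)/2 - c)
FOC: q₁* = (142 - 38)/2 = 52.00
Then: q₂* = (142 - 38 - 52.0)/2 = 26.00
Leader has first-mover advantage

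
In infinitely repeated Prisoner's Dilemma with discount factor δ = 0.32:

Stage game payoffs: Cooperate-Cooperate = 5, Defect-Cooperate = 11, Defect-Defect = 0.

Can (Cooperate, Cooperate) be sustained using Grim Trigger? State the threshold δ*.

δ* = 0.5455; since δ = 0.32 < 0.5455, cooperation cannot be sustained

Work:
For Grim Trigger:
Cooperate forever: 5/(1-δ)
Defect then punished: 11 + 0·δ/(1-δ)
Need: 5/(1-δ) ≥ 11 + 0·δ/(1-δ)
Solving: δ ≥ (T-R)/(T-P) = (11-5)/(11-0) = 0.5455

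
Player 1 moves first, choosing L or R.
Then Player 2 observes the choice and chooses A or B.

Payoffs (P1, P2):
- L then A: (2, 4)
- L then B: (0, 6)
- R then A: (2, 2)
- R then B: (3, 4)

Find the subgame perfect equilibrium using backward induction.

P1 plays R, P2 plays B after L and B after R; Payoff (3, 4)

Work:
Backward induction:
After L: P2 chooses B → P1 gets 0
After R: P2 chooses B → P1 gets 3
P1 chooses R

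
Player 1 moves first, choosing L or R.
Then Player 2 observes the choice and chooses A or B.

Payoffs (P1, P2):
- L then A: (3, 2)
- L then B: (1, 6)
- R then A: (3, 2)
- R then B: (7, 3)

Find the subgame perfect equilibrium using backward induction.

P1 plays R, P2 plays B after L and B after R; Payoff (7, 3)

Work:
Backward induction:
After L: P2 chooses B → P1 gets 1
After R: P2 chooses B → P1 gets 7
P1 chooses R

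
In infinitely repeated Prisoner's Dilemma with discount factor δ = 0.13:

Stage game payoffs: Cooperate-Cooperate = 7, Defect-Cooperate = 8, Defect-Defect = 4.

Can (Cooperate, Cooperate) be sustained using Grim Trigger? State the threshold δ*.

δ* = 0.25; since δ = 0.13 < 0.25, cooperation cannot be sustained

Work:
For Grim Trigger:
Cooperate forever: 7/(1-δ)
Defect then punished: 8 + 4·δ/(1-δ)
Need: 7/(1-δ) ≥ 8 + 4·δ/(1-δ)
Solving: δ ≥ (T-R)/(T-P) = (8-7)/(8-4) = 0.25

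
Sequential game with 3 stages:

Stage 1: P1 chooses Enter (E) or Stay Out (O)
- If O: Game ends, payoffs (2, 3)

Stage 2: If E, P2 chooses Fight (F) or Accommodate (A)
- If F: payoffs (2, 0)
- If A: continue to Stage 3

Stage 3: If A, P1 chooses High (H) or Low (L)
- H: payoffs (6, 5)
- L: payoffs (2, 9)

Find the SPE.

SPE: (E, A, H); Outcome (6, 5)

Work:
Stage 3: P1 chooses H (6 vs 2)
Stage 2: P2: F->0, A->5 (anticipating H). Choose A
Stage 1: P1: O->2, E->6 (anticipating A, H). Choose E
SPE path: E -> A -> H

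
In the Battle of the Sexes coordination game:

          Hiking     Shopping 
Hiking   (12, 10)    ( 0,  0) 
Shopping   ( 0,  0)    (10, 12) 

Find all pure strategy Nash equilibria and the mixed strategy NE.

Pure NE: (Hiking, Hiking) and (Shopping, Shopping); Mixed NE: p = 0.5455, q = 0.4545

Work:
Check pure NE:
(Hiking, Hiking): (12, 10) - no unilateral deviation beneficial
(Shopping, Shopping): (10, 12) - no unilateral deviation beneficial
Mixed NE: P1 plays Hiking with p = 0.5455, P2 plays Hiking with q = 0.4545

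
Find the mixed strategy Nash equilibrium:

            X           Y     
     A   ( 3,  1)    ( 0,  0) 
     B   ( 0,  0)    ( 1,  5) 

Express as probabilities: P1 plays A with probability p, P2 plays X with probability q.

p = 0.8333, q = 0.25

Work:
Find probabilities that make opponent indifferent:
P2 chooses q to make P1 indifferent between A and B
P1 chooses p to make P2 indifferent between X and Y
Mixed NE: P1 plays (A: 0.8333, B: 0.1667), P2 plays (X: 0.25, Y: 0.75)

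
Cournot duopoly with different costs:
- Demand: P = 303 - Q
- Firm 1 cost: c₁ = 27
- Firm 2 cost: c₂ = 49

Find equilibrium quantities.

q₁* = 99.33, q₂* = 77.33

Work:
Reaction: q₁ = (303 - 27 - q₂)/2
Reaction: q₂ = (303 - 49 - q₁)/2
Solve simultaneously:
q₁* = (303 - 2×27 + 49)/3 = 99.33
q₂* = (303 - 2×49 + 27)/3 = 77.33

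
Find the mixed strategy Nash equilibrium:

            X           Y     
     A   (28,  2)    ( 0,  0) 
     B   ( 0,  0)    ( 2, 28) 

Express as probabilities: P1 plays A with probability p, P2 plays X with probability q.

p = 0.9333, q = 0.0667

Work:
Find probabilities that make opponent indifferent:
P2 chooses q to make P1 indifferent between A and B
P1 chooses p to make P2 indifferent between X and Y
Mixed NE: P1 plays (A: 0.9333, B: 0.0667), P2 plays (X: 0.0667, Y: 0.9333)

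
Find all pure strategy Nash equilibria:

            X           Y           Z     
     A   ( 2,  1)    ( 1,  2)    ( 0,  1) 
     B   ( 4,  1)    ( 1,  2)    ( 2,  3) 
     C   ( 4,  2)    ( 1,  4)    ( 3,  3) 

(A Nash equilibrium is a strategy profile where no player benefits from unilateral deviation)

Nash equilibrium: (A, Y), (C, Y)

Work:
Best responses:
  P1 vs X: payoffs [2, 4, 4] → best response B/C (payoff 4)
  P1 vs Y: payoffs [1, 1, 1] → best response A/B/C (payoff 1)
  P1 vs Z: payoffs [0, 2, 3] → best response C (payoff 3)
  P2 vs A: payoffs [1, 2, 1] → best response Y (payoff 2)
  P2 vs B: payoffs [1, 2, 3] → best response Z (payoff 3)
  P2 vs C: payoffs [2, 4, 3] → best response Y (payoff 4)
Mutual best responses: (A,Y), (C,Y) → Nash equilibria.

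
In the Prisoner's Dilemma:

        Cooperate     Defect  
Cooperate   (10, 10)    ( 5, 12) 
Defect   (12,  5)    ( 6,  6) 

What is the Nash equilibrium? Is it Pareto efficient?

(Defect, Defect) is NE; not Pareto efficient

Work:
Defect dominates Cooperate for both players:
If P2 cooperates: Defect (12) > Cooperate (10)
If P2 defects: Defect (6) > Cooperate (5)
NE: (Defect, Defect) with payoff (6, 6)
But (Cooperate, Cooperate) = (10, 10) Pareto dominates (6, 6)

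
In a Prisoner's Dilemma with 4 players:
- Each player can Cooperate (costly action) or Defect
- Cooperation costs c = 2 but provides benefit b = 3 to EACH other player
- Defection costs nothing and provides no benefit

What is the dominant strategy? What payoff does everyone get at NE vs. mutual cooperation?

Dominant: Defect; NE payoff = 0; Coop payoff = 7

Work:
Defect dominates (saves cost c = 2, benefit to others is external)
NE: All defect → everyone gets 0
If all cooperate: each receives (3)×3 - 2 = 7
Social dilemma: 7 > 0 but NE gives 0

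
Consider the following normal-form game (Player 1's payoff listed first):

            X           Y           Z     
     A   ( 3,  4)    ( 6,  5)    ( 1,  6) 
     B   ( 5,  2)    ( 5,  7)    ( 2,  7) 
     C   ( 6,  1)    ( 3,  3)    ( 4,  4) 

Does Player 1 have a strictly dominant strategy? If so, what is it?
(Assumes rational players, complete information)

No strictly dominant strategy exists for Player 1

Work:
A strategy strictly dominates another if it gives a strictly higher payoff against every opponent action. Compare each pair of P1's strategies column-by-column:
  A vs B: [3 vs 5, 6 vs 5, 1 vs 2] → A does not strictly dominate B (column X: 3 ≤ 5)
  A vs C: [3 vs 6, 6 vs 3, 1 vs 4] → A does not strictly dominate C (column X: 3 ≤ 6)
  B vs A: [5 vs 3, 5 vs 6, 2 vs 1] → B does not strictly dominate A (column Y: 5 ≤ 6)
  B vs C: [5 vs 6, 5 vs 3, 2 vs 4] → B does not strictly dominate C (column X: 5 ≤ 6)
  C vs A: [6 vs 3, 3 vs 6, 4 vs 1] → C does not strictly dominate A (column Y: 3 ≤ 6)
  C vs B: [6 vs 5, 3 vs 5, 4 vs 2] → C does not strictly dominate B (column Y: 3 ≤ 5)
No single strategy strictly dominates all others → no strictly dominant strategy.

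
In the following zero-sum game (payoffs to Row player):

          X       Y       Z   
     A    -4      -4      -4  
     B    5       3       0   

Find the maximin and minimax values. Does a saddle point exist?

Maximin = 0, Minimax = 0, Saddle: True

Work:
Row minimums: [-4, 0] → maximin = 0
Column maximums: [5, 3, 0] → minimax = 0
Saddle point exists! Game value = 0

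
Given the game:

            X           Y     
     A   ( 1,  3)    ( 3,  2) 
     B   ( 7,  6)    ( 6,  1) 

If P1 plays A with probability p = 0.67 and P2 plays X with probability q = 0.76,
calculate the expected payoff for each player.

E[P1] = 3.2224, E[P2] = 3.4332

Work:
E[P1] = p·q·π₁(A,X) + p·(1-q)·π₁(A,Y) + (1-p)·q·π₁(B,X) + (1-p)·(1-q)·π₁(B,Y)
= 0.67·0.76·1 + 0.67·0.24·3 + 0.33·0.76·7 + 0.33·0.24·6
= 3.2224

E[P2] = 3.4332 (similar calculation)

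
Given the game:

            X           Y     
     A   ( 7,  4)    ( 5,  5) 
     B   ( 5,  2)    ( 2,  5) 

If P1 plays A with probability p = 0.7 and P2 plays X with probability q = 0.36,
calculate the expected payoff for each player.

E[P1] = 4.928, E[P2] = 4.424

Work:
E[P1] = p·q·π₁(A,X) + p·(1-q)·π₁(A,Y) + (1-p)·q·π₁(B,X) + (1-p)·(1-q)·π₁(B,Y)
= 0.7·0.36·7 + 0.7·0.64·5 + 0.3·0.36·5 + 0.3·0.64·2
= 4.928

E[P2] = 4.424 (similar calculation)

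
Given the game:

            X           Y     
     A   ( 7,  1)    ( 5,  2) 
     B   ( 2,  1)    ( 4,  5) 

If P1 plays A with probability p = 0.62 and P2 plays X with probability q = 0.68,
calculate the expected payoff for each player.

E[P1] = 4.9464, E[P2] = 1.6848

Work:
E[P1] = p·q·π₁(A,X) + p·(1-q)·π₁(A,Y) + (1-p)·q·π₁(B,X) + (1-p)·(1-q)·π₁(B,Y)
= 0.62·0.68·7 + 0.62·0.32·5 + 0.38·0.68·2 + 0.38·0.32·4
= 4.9464

E[P2] = 1.6848 (similar calculation)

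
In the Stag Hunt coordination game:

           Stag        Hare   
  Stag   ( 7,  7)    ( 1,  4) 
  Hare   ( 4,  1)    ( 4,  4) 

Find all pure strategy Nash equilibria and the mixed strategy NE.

Pure NE: (Stag, Stag) and (Hare, Hare); Mixed NE: p = 0.5, q = 0.5

Work:
Check pure NE:
(Stag, Stag): (7, 7) - no unilateral deviation beneficial
(Hare, Hare): (4, 4) - no unilateral deviation beneficial
Mixed NE: P1 plays Stag with p = 0.5, P2 plays Stag with q = 0.5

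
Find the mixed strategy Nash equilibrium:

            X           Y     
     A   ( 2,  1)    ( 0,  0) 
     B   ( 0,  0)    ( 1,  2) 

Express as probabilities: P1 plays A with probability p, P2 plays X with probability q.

p = 0.6667, q = 0.3333

Work:
Find probabilities that make opponent indifferent:
P2 chooses q to make P1 indifferent between A and B
P1 chooses p to make P2 indifferent between X and Y
Mixed NE: P1 plays (A: 0.6667, B: 0.3333), P2 plays (X: 0.3333, Y: 0.6667)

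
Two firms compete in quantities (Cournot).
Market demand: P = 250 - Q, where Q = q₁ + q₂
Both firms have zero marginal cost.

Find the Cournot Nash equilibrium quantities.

q₁* = q₂* = 83.33; P* = 83.33

Work:
Profit: π_i = P·q_i = (a - q_i - q_j)·q_i
FOC: ∂π_i/∂q_i = a - 2q_i - q_j = 0
Reaction function: q_i = (250 - q_j)/2
Symmetry: q* = 250/3 = 83.33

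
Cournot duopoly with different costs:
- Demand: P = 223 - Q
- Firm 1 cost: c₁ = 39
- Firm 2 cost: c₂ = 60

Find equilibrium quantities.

q₁* = 68.33, q₂* = 47.33

Work:
Reaction: q₁ = (223 - 39 - q₂)/2
Reaction: q₂ = (223 - 60 - q₁)/2
Solve simultaneously:
q₁* = (223 - 2×39 + 60)/3 = 68.33
q₂* = (223 - 2×60 + 39)/3 = 47.33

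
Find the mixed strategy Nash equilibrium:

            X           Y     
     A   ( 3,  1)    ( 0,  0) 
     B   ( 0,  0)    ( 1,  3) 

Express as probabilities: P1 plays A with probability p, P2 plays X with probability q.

p = 0.75, q = 0.25

Work:
Find probabilities that make opponent indifferent:
P2 chooses q to make P1 indifferent between A and B
P1 chooses p to make P2 indifferent between X and Y
Mixed NE: P1 plays (A: 0.75, B: 0.25), P2 plays (X: 0.25, Y: 0.75)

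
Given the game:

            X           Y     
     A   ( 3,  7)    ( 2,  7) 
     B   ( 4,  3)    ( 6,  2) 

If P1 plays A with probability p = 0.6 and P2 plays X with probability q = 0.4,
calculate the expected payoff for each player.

E[P1] = 3.52, E[P2] = 5.16

Work:
E[P1] = p·q·π₁(A,X) + p·(1-q)·π₁(A,Y) + (1-p)·q·π₁(B,X) + (1-p)·(1-q)·π₁(B,Y)
= 0.6·0.4·3 + 0.6·0.6·2 + 0.4·0.4·4 + 0.4·0.6·6
= 3.52

E[P2] = 5.16 (similar calculation)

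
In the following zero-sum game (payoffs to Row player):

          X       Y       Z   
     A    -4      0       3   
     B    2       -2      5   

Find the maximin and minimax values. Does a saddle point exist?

Maximin = -2, Minimax = 0, Saddle: False

Work:
Row minimums: [-4, -2] → maximin = -2
Column maximums: [2, 0, 5] → minimax = 0
No saddle point (maximin ≠ minimax). Mixed strategy needed.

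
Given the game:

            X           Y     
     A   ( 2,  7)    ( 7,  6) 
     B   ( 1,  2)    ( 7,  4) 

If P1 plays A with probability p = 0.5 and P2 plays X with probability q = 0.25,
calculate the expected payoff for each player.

E[P1] = 5.625, E[P2] = 4.875

Work:
E[P1] = p·q·π₁(A,X) + p·(1-q)·π₁(A,Y) + (1-p)·q·π₁(B,X) + (1-p)·(1-q)·π₁(B,Y)
= 0.5·0.25·2 + 0.5·0.75·7 + 0.5·0.25·1 + 0.5·0.75·7
= 5.625

E[P2] = 4.875 (similar calculation)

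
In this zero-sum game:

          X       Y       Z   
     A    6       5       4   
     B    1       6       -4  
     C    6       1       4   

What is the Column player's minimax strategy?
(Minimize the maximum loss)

Column should play Z, value = 4

Work:
Column player minimizes Row's maximum payoff:
Column X: max payoff to Row = 6
Column Y: max payoff to Row = 6
Column Z: max payoff to Row = 4
Minimum is 4, achieved by column Z.
Minimax strategy: Z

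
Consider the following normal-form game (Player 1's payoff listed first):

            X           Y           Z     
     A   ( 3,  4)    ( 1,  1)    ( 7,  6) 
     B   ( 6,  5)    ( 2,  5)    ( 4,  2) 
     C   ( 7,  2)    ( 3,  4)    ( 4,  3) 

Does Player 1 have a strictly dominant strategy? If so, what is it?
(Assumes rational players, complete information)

No strictly dominant strategy exists for Player 1

Work:
A strategy strictly dominates another if it gives a strictly higher payoff against every opponent action. Compare each pair of P1's strategies column-by-column:
  A vs B: [3 vs 6, 1 vs 2, 7 vs 4] → A does not strictly dominate B (column X: 3 ≤ 6)
  A vs C: [3 vs 7, 1 vs 3, 7 vs 4] → A does not strictly dominate C (column X: 3 ≤ 7)
  B vs A: [6 vs 3, 2 vs 1, 4 vs 7] → B does not strictly dominate A (column Z: 4 ≤ 7)
  B vs C: [6 vs 7, 2 vs 3, 4 vs 4] → B does not strictly dominate C (column X: 6 ≤ 7)
  C vs A: [7 vs 3, 3 vs 1, 4 vs 7] → C does not strictly dominate A (column Z: 4 ≤ 7)
  C vs B: [7 vs 6, 3 vs 2, 4 vs 4] → C does not strictly dominate B (column Z: 4 ≤ 4)
No single strategy strictly dominates all others → no strictly dominant strategy.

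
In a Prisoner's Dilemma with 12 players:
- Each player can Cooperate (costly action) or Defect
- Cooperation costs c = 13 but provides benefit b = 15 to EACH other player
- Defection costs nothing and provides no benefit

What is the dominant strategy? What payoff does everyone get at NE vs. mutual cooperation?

Dominant: Defect; NE payoff = 0; Coop payoff = 152

Work:
Defect dominates (saves cost c = 13, benefit to others is external)
NE: All defect → everyone gets 0
If all cooperate: each receives (11)×15 - 13 = 152
Social dilemma: 152 > 0 but NE gives 0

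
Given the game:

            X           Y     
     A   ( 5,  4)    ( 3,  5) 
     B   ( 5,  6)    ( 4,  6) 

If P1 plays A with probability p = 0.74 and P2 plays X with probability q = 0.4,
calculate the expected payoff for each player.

E[P1] = 3.956, E[P2] = 4.964

Work:
E[P1] = p·q·π₁(A,X) + p·(1-q)·π₁(A,Y) + (1-p)·q·π₁(B,X) + (1-p)·(1-q)·π₁(B,Y)
= 0.74·0.4·5 + 0.74·0.6·3 + 0.26·0.4·5 + 0.26·0.6·4
= 3.956

E[P2] = 4.964 (similar calculation)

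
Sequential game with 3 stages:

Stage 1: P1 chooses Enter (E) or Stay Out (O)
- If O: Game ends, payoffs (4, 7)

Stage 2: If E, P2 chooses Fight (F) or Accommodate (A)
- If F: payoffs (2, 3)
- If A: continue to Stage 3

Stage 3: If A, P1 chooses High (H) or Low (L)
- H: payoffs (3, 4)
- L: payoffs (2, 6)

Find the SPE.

SPE: (O, A, H); Outcome (4, 7)

Work:
Stage 3: P1 chooses H (3 vs 2)
Stage 2: P2: F->3, A->4 (anticipating H). Choose A
Stage 1: P1: O->4, E->3 (anticipating A, H). Choose O
SPE path: O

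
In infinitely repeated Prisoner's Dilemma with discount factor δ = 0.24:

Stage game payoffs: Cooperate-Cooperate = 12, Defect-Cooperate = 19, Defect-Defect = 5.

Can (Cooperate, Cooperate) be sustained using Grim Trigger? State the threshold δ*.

δ* = 0.5; since δ = 0.24 < 0.5, cooperation cannot be sustained

Work:
For Grim Trigger:
Cooperate forever: 12/(1-δ)
Defect then punished: 19 + 5·δ/(1-δ)
Need: 12/(1-δ) ≥ 19 + 5·δ/(1-δ)
Solving: δ ≥ (T-R)/(T-P) = (19-12)/(19-5) = 0.5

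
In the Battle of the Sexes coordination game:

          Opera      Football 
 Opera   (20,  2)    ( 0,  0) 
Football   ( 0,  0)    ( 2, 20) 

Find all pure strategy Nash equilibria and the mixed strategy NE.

Pure NE: (Opera, Opera) and (Football, Football); Mixed NE: p = 0.9091, q = 0.0909

Work:
Check pure NE:
(Opera, Opera): (20, 2) - no unilateral deviation beneficial
(Football, Football): (2, 20) - no unilateral deviation beneficial
Mixed NE: P1 plays Opera with p = 0.9091, P2 plays Opera with q = 0.0909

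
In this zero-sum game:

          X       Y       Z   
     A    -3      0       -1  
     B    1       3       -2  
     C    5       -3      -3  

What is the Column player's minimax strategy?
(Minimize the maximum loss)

Column should play Z, value = -1

Work:
Column player minimizes Row's maximum payoff:
Column X: max payoff to Row = 5
Column Y: max payoff to Row = 3
Column Z: max payoff to Row = -1
Minimum is -1, achieved by column Z.
Minimax strategy: Z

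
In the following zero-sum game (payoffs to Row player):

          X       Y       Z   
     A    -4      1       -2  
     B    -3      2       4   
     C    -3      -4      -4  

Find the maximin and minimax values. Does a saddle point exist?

Maximin = -3, Minimax = -3, Saddle: True

Work:
Row minimums: [-4, -3, -4] → maximin = -3
Column maximums: [-3, 2, 4] → minimax = -3
Saddle point exists! Game value = -3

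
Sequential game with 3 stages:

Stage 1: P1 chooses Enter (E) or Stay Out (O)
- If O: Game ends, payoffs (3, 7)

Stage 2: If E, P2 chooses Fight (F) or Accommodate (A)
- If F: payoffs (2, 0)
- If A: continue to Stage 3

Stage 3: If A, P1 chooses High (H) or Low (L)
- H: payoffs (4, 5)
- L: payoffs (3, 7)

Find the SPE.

SPE: (E, A, H); Outcome (4, 5)

Work:
Stage 3: P1 chooses H (4 vs 3)
Stage 2: P2: F->0, A->5 (anticipating H). Choose A
Stage 1: P1: O->3, E->4 (anticipating A, H). Choose E
SPE path: E -> A -> H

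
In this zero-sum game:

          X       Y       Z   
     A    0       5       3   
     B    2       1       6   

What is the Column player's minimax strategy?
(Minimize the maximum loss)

Column should play X, value = 2

Work:
Column player minimizes Row's maximum payoff:
Column X: max payoff to Row = 2
Column Y: max payoff to Row = 5
Column Z: max payoff to Row = 6
Minimum is 2, achieved by column X.
Minimax strategy: X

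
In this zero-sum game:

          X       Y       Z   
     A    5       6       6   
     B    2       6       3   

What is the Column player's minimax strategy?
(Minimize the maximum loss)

Column should play X, value = 5

Work:
Column player minimizes Row's maximum payoff:
Column X: max payoff to Row = 5
Column Y: max payoff to Row = 6
Column Z: max payoff to Row = 6
Minimum is 5, achieved by column X.
Minimax strategy: X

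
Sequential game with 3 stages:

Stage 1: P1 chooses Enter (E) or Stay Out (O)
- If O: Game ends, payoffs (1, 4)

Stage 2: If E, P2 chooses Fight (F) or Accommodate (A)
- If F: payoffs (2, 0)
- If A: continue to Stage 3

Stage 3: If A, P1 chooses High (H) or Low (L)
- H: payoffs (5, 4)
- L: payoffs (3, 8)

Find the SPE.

SPE: (E, A, H); Outcome (5, 4)

Work:
Stage 3: P1 chooses H (5 vs 3)
Stage 2: P2: F->0, A->4 (anticipating H). Choose A
Stage 1: P1: O->1, E->5 (anticipating A, H). Choose E
SPE path: E -> A -> H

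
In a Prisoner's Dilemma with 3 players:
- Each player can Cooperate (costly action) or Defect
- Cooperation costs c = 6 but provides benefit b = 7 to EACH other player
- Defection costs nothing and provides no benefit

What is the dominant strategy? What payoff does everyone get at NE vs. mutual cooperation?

Dominant: Defect; NE payoff = 0; Coop payoff = 8

Work:
Defect dominates (saves cost c = 6, benefit to others is external)
NE: All defect → everyone gets 0
If all cooperate: each receives (2)×7 - 6 = 8
Social dilemma: 8 > 0 but NE gives 0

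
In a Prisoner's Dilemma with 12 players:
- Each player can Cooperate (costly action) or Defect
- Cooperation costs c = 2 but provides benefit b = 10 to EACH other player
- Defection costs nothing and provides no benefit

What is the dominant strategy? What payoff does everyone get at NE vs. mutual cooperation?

Dominant: Defect; NE payoff = 0; Coop payoff = 108

Work:
Defect dominates (saves cost c = 2, benefit to others is external)
NE: All defect → everyone gets 0
If all cooperate: each receives (11)×10 - 2 = 108
Social dilemma: 108 > 0 but NE gives 0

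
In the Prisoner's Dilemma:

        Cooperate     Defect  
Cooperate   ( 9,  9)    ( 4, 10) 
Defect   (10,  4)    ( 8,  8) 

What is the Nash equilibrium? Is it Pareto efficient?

(Defect, Defect) is NE; not Pareto efficient

Work:
Defect dominates Cooperate for both players:
If P2 cooperates: Defect (10) > Cooperate (9)
If P2 defects: Defect (8) > Cooperate (4)
NE: (Defect, Defect) with payoff (8, 8)
But (Cooperate, Cooperate) = (9, 9) Pareto dominates (8, 8)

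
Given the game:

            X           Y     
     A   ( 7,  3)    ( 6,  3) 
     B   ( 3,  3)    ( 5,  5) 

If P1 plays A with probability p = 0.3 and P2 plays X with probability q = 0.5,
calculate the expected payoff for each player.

E[P1] = 4.75, E[P2] = 3.7

Work:
E[P1] = p·q·π₁(A,X) + p·(1-q)·π₁(A,Y) + (1-p)·q·π₁(B,X) + (1-p)·(1-q)·π₁(B,Y)
= 0.3·0.5·7 + 0.3·0.5·6 + 0.7·0.5·3 + 0.7·0.5·5
= 4.75

E[P2] = 3.7 (similar calculation)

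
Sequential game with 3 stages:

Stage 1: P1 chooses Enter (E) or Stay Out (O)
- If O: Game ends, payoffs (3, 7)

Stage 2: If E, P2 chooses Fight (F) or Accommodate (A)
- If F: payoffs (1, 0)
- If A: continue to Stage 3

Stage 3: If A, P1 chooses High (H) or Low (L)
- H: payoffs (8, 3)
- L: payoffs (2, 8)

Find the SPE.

SPE: (E, A, H); Outcome (8, 3)

Work:
Stage 3: P1 chooses H (8 vs 2)
Stage 2: P2: F->0, A->3 (anticipating H). Choose A
Stage 1: P1: O->3, E->8 (anticipating A, H). Choose E
SPE path: E -> A -> H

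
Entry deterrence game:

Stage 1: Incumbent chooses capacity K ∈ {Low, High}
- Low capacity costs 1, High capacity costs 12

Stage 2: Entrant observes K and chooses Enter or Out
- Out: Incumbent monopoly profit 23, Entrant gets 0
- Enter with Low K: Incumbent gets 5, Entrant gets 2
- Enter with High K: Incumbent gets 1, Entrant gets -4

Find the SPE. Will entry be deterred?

SPE: (High, Enter|Low, Out|High); Entry deterred. Incumbent net profit = 11

Work:
After Low K: Entrant enters (2 > 0)
After High K: Entrant stays out (-4 < 0)
Incumbent: Low → 5−1=4, High → 23−12=11
Incumbent chooses High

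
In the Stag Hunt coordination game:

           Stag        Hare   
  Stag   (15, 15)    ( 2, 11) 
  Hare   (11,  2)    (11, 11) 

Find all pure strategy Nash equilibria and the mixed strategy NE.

Pure NE: (Stag, Stag) and (Hare, Hare); Mixed NE: p = 0.6923, q = 0.6923

Work:
Check pure NE:
(Stag, Stag): (15, 15) - no unilateral deviation beneficial
(Hare, Hare): (11, 11) - no unilateral deviation beneficial
Mixed NE: P1 plays Stag with p = 0.6923, P2 plays Stag with q = 0.6923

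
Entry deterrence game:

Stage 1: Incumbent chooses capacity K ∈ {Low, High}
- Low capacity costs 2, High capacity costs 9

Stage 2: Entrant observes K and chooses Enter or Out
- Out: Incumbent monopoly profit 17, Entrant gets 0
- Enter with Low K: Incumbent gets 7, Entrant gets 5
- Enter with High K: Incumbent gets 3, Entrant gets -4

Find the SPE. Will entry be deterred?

SPE: (High, Enter|Low, Out|High); Entry deterred. Incumbent net profit = 8

Work:
After Low K: Entrant enters (5 > 0)
After High K: Entrant stays out (-4 < 0)
Incumbent: Low → 7−2=5, High → 17−9=8
Incumbent chooses High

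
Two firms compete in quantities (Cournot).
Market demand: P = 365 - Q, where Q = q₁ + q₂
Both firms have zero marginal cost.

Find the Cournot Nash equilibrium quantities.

q₁* = q₂* = 121.67; P* = 121.67

Work:
Profit: π_i = P·q_i = (a - q_i - q_j)·q_i
FOC: ∂π_i/∂q_i = a - 2q_i - q_j = 0
Reaction function: q_i = (365 - q_j)/2
Symmetry: q* = 365/3 = 121.67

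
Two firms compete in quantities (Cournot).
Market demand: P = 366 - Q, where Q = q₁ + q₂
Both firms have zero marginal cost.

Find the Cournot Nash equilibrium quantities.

q₁* = q₂* = 122.0; P* = 122.0

Work:
Profit: π_i = P·q_i = (a - q_i - q_j)·q_i
FOC: ∂π_i/∂q_i = a - 2q_i - q_j = 0
Reaction function: q_i = (366 - q_j)/2
Symmetry: q* = 366/3 = 122.0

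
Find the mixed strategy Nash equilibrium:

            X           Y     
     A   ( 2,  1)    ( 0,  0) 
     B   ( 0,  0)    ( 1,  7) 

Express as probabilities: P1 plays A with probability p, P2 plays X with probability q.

p = 0.875, q = 0.3333

Work:
Find probabilities that make opponent indifferent:
P2 chooses q to make P1 indifferent between A and B
P1 chooses p to make P2 indifferent between X and Y
Mixed NE: P1 plays (A: 0.875, B: 0.125), P2 plays (X: 0.3333, Y: 0.6667)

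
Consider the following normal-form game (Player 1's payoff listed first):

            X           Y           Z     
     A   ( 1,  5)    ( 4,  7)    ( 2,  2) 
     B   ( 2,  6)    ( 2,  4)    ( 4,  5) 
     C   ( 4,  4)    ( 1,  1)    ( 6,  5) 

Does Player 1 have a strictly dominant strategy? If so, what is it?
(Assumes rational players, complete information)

No strictly dominant strategy exists for Player 1

Work:
A strategy strictly dominates another if it gives a strictly higher payoff against every opponent action. Compare each pair of P1's strategies column-by-column:
  A vs B: [1 vs 2, 4 vs 2, 2 vs 4] → A does not strictly dominate B (column X: 1 ≤ 2)
  A vs C: [1 vs 4, 4 vs 1, 2 vs 6] → A does not strictly dominate C (column X: 1 ≤ 4)
  B vs A: [2 vs 1, 2 vs 4, 4 vs 2] → B does not strictly dominate A (column Y: 2 ≤ 4)
  B vs C: [2 vs 4, 2 vs 1, 4 vs 6] → B does not strictly dominate C (column X: 2 ≤ 4)
  C vs A: [4 vs 1, 1 vs 4, 6 vs 2] → C does not strictly dominate A (column Y: 1 ≤ 4)
  C vs B: [4 vs 2, 1 vs 2, 6 vs 4] → C does not strictly dominate B (column Y: 1 ≤ 2)
No single strategy strictly dominates all others → no strictly dominant strategy.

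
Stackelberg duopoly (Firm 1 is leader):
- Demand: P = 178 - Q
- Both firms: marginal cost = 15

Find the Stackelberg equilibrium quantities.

q₁* (leader) = 81.5, q₂* (follower) = 40.75

Work:
Follower's reaction: q₂ = (a - c - q₁)/2
Leader substitutes: π₁ = q₁·(a - q₁ - (a-c-q₁)/2 - c)
FOC: q₁* = (178 - 15)/2 = 81.50
Then: q₂* = (178 - 15 - 81.5)/2 = 40.75
Leader has first-mover advantage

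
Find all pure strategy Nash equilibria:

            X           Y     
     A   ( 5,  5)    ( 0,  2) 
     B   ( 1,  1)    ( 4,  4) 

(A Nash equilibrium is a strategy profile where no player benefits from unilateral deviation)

Nash equilibrium: (A, X), (B, Y)

Work:
Best responses:
  P1 vs X: payoffs [5, 1] → best response A (payoff 5)
  P1 vs Y: payoffs [0, 4] → best response B (payoff 4)
  P2 vs A: payoffs [5, 2] → best response X (payoff 5)
  P2 vs B: payoffs [1, 4] → best response Y (payoff 4)
Mutual best responses: (A,X), (B,Y) → Nash equilibria.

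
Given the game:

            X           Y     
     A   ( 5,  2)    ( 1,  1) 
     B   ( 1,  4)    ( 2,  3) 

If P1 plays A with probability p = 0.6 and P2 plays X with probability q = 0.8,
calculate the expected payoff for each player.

E[P1] = 3.0, E[P2] = 2.6

Work:
E[P1] = p·q·π₁(A,X) + p·(1-q)·π₁(A,Y) + (1-p)·q·π₁(B,X) + (1-p)·(1-q)·π₁(B,Y)
= 0.6·0.8·5 + 0.6·0.2·1 + 0.4·0.8·1 + 0.4·0.2·2
= 3.0

E[P2] = 2.6 (similar calculation)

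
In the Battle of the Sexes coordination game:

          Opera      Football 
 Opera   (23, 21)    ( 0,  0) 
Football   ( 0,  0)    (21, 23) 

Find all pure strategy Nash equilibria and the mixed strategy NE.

Pure NE: (Opera, Opera) and (Football, Football); Mixed NE: p = 0.5227, q = 0.4773

Work:
Check pure NE:
(Opera, Opera): (23, 21) - no unilateral deviation beneficial
(Football, Football): (21, 23) - no unilateral deviation beneficial
Mixed NE: P1 plays Opera with p = 0.5227, P2 plays Opera with q = 0.4773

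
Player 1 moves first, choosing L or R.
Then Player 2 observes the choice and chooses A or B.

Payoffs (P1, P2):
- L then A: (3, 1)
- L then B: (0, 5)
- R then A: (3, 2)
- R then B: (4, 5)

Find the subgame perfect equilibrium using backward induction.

P1 plays R, P2 plays B after L and B after R; Payoff (4, 5)

Work:
Backward induction:
After L: P2 chooses B → P1 gets 0
After R: P2 chooses B → P1 gets 4
P1 chooses R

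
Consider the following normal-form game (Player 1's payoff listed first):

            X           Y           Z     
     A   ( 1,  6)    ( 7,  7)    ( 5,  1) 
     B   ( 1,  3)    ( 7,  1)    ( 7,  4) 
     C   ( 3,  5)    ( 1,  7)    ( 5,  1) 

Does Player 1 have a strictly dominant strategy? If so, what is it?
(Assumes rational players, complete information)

No strictly dominant strategy exists for Player 1

Work:
A strategy strictly dominates another if it gives a strictly higher payoff against every opponent action. Compare each pair of P1's strategies column-by-column:
  A vs B: [1 vs 1, 7 vs 7, 5 vs 7] → A does not strictly dominate B (column X: 1 ≤ 1)
  A vs C: [1 vs 3, 7 vs 1, 5 vs 5] → A does not strictly dominate C (column X: 1 ≤ 3)
  B vs A: [1 vs 1, 7 vs 7, 7 vs 5] → B does not strictly dominate A (column X: 1 ≤ 1)
  B vs C: [1 vs 3, 7 vs 1, 7 vs 5] → B does not strictly dominate C (column X: 1 ≤ 3)
  C vs A: [3 vs 1, 1 vs 7, 5 vs 5] → C does not strictly dominate A (column Y: 1 ≤ 7)
  C vs B: [3 vs 1, 1 vs 7, 5 vs 7] → C does not strictly dominate B (column Y: 1 ≤ 7)
No single strategy strictly dominates all others → no strictly dominant strategy.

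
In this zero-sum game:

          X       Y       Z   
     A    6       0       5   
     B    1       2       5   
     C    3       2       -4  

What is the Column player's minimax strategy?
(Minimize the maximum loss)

Column should play Y, value = 2

Work:
Column player minimizes Row's maximum payoff:
Column X: max payoff to Row = 6
Column Y: max payoff to Row = 2
Column Z: max payoff to Row = 5
Minimum is 2, achieved by column Y.
Minimax strategy: Y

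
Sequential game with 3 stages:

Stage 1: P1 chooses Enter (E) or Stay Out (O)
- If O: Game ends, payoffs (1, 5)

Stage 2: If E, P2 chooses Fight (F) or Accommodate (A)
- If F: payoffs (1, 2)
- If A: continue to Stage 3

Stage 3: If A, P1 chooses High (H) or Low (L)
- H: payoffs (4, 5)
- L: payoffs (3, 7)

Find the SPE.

SPE: (E, A, H); Outcome (4, 5)

Work:
Stage 3: P1 chooses H (4 vs 3)
Stage 2: P2: F->2, A->5 (anticipating H). Choose A
Stage 1: P1: O->1, E->4 (anticipating A, H). Choose E
SPE path: E -> A -> H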